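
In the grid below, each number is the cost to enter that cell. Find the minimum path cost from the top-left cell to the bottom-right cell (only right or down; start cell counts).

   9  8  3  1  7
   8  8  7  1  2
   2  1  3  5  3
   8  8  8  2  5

32

Take r0c0 → r0c1 → r0c2 → r0c3 → r1c3 → r1c4 → r2c4 → r3c4 for a total of 9 + 8 + 3 + 1 + 1 + 2 + 3 + 5 = 32.
For comparison, the top-then-right route costs 38.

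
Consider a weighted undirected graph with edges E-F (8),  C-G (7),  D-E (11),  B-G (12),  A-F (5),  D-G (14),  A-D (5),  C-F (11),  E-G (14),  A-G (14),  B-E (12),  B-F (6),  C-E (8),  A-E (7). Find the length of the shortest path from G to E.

Checking several routes:
G - C - E: 7 + 8 = 15
G - A - E: 14 + 7 = 21
G - E: 14
Shortest: 14.

14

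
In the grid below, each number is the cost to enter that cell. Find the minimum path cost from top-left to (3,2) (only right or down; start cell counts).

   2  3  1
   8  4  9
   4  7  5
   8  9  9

Path r0c0→r0c1→r0c2→r1c2→r2c2→r3c2: 2 + 3 + 1 + 9 + 5 + 9 = 29.

29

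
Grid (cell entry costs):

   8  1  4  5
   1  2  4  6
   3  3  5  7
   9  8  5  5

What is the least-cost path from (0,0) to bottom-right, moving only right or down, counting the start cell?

Path [0,0] → [0,1] → [1,1] → [2,1] → [2,2] → [3,2] → [3,3]: 8 + 1 + 2 + 3 + 5 + 5 + 5 = 29.
(Top row then right column would cost 36.)

29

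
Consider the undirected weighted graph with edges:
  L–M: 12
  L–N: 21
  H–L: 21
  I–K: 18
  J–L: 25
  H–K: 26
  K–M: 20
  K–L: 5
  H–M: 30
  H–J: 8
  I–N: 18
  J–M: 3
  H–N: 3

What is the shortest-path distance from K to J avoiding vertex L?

Routes from K to J avoiding L:
K -> M -> H -> J: 20 + 30 + 8 = 58
K -> I -> N -> H -> M -> J: 18 + 18 + 3 + 30 + 3 = 72
K -> M -> J: 20 + 3 = 23
K -> H -> J: 26 + 8 = 34
K -> I -> N -> H -> J: 18 + 18 + 3 + 8 = 47
K -> H -> M -> J: 26 + 30 + 3 = 59
Shortest: 23.

23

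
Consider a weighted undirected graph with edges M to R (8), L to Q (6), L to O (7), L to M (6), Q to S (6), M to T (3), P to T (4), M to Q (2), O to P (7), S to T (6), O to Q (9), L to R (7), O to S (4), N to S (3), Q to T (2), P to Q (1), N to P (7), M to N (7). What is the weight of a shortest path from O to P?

Checking several routes:
O → P: 7
O → L → Q → P: 7 + 6 + 1 = 14
O → S → T → Q → P: 4 + 6 + 2 + 1 = 13
O → S → Q → P: 4 + 6 + 1 = 11
O → Q → P: 9 + 1 = 10
Shortest: 7.

7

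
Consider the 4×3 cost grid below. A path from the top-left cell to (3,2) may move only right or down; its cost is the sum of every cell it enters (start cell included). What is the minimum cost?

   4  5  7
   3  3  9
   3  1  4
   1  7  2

Best path: [0,0] -> [1,0] -> [1,1] -> [2,1] -> [2,2] -> [3,2]
Cost: 4 + 3 + 3 + 1 + 4 + 2 = 17
For comparison, the top-then-right route costs 31.

17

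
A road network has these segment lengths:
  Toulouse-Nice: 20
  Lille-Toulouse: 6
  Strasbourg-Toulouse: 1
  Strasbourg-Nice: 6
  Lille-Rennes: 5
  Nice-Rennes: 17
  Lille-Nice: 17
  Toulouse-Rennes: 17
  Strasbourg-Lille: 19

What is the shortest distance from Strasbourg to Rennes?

Some routes from Strasbourg to Rennes:
Strasbourg - Lille - Rennes: 19 + 5 = 24
Strasbourg - Nice - Lille - Rennes: 6 + 17 + 5 = 28
Strasbourg - Nice - Rennes: 6 + 17 = 23
Strasbourg - Nice - Toulouse - Lille - Rennes: 6 + 20 + 6 + 5 = 37
Strasbourg - Toulouse - Rennes: 1 + 17 = 18
Strasbourg - Toulouse - Lille - Rennes: 1 + 6 + 5 = 12
Shortest: 12.

12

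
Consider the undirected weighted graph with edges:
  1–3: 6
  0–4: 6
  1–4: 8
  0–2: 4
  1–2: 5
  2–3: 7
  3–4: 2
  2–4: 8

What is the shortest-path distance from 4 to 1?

Comparing a few candidate routes:
4 -> 0 -> 2 -> 1: 6 + 4 + 5 = 15
4 -> 1: 8
4 -> 3 -> 2 -> 1: 2 + 7 + 5 = 14
4 -> 3 -> 1: 2 + 6 = 8
4 -> 2 -> 1: 8 + 5 = 13
The minimum is 8.

8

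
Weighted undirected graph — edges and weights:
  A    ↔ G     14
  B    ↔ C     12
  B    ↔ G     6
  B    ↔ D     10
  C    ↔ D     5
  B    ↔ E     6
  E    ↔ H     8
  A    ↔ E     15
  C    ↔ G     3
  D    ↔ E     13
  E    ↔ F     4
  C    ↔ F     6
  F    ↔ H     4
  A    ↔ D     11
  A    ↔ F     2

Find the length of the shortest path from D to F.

Some routes from D to F:
D → C → G → A → F: 5 + 3 + 14 + 2 = 24
D → E → F: 13 + 4 = 17
D → A → F: 11 + 2 = 13
D → C → F: 5 + 6 = 11
D → B → E → F: 10 + 6 + 4 = 20
Shortest: 11.

11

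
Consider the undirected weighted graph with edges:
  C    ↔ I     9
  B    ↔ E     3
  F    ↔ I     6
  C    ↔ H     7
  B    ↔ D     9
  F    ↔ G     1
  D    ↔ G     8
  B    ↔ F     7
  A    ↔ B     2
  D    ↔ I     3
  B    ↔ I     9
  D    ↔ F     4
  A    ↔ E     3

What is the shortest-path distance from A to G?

10

A few of the A→G routes:
A - B - D - F - G: 2 + 9 + 4 + 1 = 16
A - B - F - G: 2 + 7 + 1 = 10
A - E - B - F - G: 3 + 3 + 7 + 1 = 14
Best route has total 10.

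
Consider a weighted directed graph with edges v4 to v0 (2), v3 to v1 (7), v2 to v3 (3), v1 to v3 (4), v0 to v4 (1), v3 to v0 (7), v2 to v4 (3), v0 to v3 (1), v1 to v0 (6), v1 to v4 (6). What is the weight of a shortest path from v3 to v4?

8

Paths from v3 to v4:
v3 → v1 → v0 → v4: 7 + 6 + 1 = 14
v3 → v1 → v4: 7 + 6 = 13
v3 → v0 → v4: 7 + 1 = 8
The minimum is 8.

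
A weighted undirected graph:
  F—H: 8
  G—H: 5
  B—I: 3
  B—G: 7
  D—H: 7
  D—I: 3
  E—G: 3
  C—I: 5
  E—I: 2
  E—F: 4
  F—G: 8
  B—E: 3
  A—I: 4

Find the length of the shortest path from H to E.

Some routes from H to E:
H → G → F → E: 5 + 8 + 4 = 17
H → G → E: 5 + 3 = 8
H → D → I → B → E: 7 + 3 + 3 + 3 = 16
H → F → E: 8 + 4 = 12
H → D → I → E: 7 + 3 + 2 = 12
H → G → B → E: 5 + 7 + 3 = 15
Best route has total 8.

8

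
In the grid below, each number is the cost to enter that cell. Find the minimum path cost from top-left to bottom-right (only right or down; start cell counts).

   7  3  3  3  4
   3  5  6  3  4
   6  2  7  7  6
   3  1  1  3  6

Path [0,0] [0,1] [1,1] [2,1] [3,1] [3,2] [3,3] [3,4]: 7 + 3 + 5 + 2 + 1 + 1 + 3 + 6 = 28.

28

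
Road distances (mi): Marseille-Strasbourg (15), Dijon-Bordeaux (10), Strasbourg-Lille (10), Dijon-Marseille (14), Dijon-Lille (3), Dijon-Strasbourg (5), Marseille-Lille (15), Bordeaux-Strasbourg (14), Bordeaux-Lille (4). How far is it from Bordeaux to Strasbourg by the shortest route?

12

Checking several routes:
Bordeaux → Strasbourg: 14
Bordeaux → Lille → Dijon → Strasbourg: 4 + 3 + 5 = 12
Bordeaux → Lille → Strasbourg: 4 + 10 = 14
Bordeaux → Dijon → Lille → Strasbourg: 10 + 3 + 10 = 23
Bordeaux → Dijon → Strasbourg: 10 + 5 = 15
Shortest: 12 mi.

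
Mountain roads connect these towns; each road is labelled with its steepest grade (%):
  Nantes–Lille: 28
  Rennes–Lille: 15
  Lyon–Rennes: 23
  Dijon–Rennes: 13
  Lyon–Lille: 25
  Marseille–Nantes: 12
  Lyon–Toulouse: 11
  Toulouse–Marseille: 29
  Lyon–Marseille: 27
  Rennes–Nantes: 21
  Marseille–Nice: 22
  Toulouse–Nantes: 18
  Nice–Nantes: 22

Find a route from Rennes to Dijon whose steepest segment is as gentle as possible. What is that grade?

13

Paths from Rennes to Dijon:
Rennes -> Dijon: max(13) = 13
Best route has worst link 13%.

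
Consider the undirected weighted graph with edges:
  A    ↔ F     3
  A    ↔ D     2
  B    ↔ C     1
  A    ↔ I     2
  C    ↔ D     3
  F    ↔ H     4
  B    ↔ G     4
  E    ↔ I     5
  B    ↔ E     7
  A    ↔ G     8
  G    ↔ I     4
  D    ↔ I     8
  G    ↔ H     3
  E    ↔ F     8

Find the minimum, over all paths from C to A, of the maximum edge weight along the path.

3

Checking several routes:
C - B - G - H - F - A: max(1, 4, 3, 4, 3) = 4
C - B - G - I - A: max(1, 4, 4, 2) = 4
C - D - A: max(3, 2) = 3
Smallest bottleneck: 3.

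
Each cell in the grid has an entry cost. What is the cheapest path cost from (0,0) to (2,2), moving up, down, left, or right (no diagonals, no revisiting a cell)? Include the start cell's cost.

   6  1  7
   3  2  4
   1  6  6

Take (0,0) (0,1) (1,1) (1,2) (2,2) for a total of 6 + 1 + 2 + 4 + 6 = 19.

19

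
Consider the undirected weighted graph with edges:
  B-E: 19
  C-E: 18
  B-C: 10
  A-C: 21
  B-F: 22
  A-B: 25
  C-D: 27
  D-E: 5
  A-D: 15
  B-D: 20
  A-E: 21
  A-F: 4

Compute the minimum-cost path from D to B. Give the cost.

20

Comparing a few candidate routes:
D-E-C-B: 5 + 18 + 10 = 33
D-C-B: 27 + 10 = 37
D-A-B: 15 + 25 = 40
D-E-B: 5 + 19 = 24
D-B: 20
The minimum is 20.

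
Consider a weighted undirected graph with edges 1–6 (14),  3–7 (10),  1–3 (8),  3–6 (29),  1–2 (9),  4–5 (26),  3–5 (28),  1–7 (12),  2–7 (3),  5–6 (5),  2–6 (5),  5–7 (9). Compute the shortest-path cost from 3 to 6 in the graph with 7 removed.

22

A few of the 3→6 routes:
3→6: 29
3→1→6: 8 + 14 = 22
3→1→2→6: 8 + 9 + 5 = 22
Shortest: 22.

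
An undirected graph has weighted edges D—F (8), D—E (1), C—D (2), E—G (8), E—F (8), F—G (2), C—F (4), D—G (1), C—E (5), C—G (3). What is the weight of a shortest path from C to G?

3

Comparing a few candidate routes:
C - F - G: 4 + 2 = 6
C - E - D - G: 5 + 1 + 1 = 7
C - G: 3
C - D - G: 2 + 1 = 3
Best route has total 3.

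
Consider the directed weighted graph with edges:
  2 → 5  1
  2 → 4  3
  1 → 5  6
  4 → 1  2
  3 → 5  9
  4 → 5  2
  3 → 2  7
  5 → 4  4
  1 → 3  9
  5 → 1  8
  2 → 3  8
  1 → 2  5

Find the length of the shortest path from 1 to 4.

8

Checking several routes:
1-5-4: 6 + 4 = 10
1-2-5-4: 5 + 1 + 4 = 10
1-2-4: 5 + 3 = 8
Best route has total 8.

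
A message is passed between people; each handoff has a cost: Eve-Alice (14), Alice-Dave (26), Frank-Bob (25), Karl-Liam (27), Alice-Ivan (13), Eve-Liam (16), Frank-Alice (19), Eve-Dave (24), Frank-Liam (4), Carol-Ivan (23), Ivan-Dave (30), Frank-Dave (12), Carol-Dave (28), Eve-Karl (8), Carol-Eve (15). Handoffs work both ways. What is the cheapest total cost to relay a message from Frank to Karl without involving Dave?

Checking several routes:
Frank → Liam → Karl: 4 + 27 = 31
Frank → Alice → Eve → Karl: 19 + 14 + 8 = 41
Frank → Alice → Eve → Liam → Karl: 19 + 14 + 16 + 27 = 76
Frank → Liam → Eve → Karl: 4 + 16 + 8 = 28
The minimum is 28.

28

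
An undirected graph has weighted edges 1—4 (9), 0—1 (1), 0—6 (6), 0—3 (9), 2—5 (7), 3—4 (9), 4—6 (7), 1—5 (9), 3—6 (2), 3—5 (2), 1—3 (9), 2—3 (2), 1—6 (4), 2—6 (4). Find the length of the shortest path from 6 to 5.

4

A few of the 6→5 routes:
6→2→5: 4 + 7 = 11
6→3→5: 2 + 2 = 4
6→1→3→5: 4 + 9 + 2 = 15
6→2→3→5: 4 + 2 + 2 = 8
6→3→2→5: 2 + 2 + 7 = 11
6→1→5: 4 + 9 = 13
The minimum is 4.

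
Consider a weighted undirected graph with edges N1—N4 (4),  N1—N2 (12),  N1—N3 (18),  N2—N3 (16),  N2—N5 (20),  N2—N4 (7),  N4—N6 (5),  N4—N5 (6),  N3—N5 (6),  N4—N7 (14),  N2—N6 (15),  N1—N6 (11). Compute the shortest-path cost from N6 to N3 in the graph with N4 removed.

Checking several routes:
N6-N2-N3: 15 + 16 = 31
N6-N1-N2-N3: 11 + 12 + 16 = 39
N6-N1-N3: 11 + 18 = 29
Shortest: 29.

29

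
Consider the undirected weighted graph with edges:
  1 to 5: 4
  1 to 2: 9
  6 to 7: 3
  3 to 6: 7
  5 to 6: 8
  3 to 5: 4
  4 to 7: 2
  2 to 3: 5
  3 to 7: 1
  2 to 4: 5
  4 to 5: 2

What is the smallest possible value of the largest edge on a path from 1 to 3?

4

A few of the 1→3 routes:
1 - 5 - 6 - 7 - 3: max(4, 8, 3, 1) = 8
1 - 5 - 4 - 7 - 6 - 3: max(4, 2, 2, 3, 7) = 7
1 - 5 - 4 - 2 - 3: max(4, 2, 5, 5) = 5
1 - 5 - 3: max(4, 4) = 4
1 - 5 - 6 - 7 - 4 - 2 - 3: max(4, 8, 3, 2, 5, 5) = 8
1 - 5 - 4 - 7 - 3: max(4, 2, 2, 1) = 4
Best route has worst link 4.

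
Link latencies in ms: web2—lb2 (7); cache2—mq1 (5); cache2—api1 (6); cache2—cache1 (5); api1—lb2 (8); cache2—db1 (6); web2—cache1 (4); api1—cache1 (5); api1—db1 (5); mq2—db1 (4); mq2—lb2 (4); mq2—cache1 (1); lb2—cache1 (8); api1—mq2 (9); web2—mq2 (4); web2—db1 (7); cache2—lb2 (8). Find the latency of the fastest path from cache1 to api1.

5

Checking several routes:
cache1→cache2→api1: 5 + 6 = 11
cache1→mq2→api1: 1 + 9 = 10
cache1→mq2→db1→api1: 1 + 4 + 5 = 10
cache1→api1: 5
Best route has total 5 ms.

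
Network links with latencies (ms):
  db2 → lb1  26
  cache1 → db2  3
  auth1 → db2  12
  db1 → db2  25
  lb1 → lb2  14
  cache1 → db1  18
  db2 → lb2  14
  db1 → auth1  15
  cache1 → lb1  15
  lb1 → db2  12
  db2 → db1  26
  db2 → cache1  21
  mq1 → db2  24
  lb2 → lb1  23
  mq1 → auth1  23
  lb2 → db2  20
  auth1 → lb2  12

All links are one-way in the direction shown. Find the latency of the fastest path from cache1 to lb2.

17

Some routes from cache1 to lb2:
cache1 - db2 - db1 - auth1 - lb2: 3 + 26 + 15 + 12 = 56
cache1 - db1 - auth1 - lb2: 18 + 15 + 12 = 45
cache1 - db2 - lb1 - lb2: 3 + 26 + 14 = 43
cache1 - lb1 - db2 - lb2: 15 + 12 + 14 = 41
cache1 - lb1 - lb2: 15 + 14 = 29
cache1 - db2 - lb2: 3 + 14 = 17
Shortest: 17 ms.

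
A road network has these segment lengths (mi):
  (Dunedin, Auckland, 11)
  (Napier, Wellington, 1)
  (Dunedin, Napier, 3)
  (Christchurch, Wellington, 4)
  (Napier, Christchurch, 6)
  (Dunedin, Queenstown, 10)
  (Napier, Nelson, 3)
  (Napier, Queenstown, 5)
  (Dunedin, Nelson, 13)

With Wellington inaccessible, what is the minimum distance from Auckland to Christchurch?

Routes from Auckland to Christchurch avoiding Wellington:
Auckland → Dunedin → Queenstown → Napier → Christchurch: 11 + 10 + 5 + 6 = 32
Auckland → Dunedin → Nelson → Napier → Christchurch: 11 + 13 + 3 + 6 = 33
Auckland → Dunedin → Napier → Christchurch: 11 + 3 + 6 = 20
The minimum is 20 mi.

20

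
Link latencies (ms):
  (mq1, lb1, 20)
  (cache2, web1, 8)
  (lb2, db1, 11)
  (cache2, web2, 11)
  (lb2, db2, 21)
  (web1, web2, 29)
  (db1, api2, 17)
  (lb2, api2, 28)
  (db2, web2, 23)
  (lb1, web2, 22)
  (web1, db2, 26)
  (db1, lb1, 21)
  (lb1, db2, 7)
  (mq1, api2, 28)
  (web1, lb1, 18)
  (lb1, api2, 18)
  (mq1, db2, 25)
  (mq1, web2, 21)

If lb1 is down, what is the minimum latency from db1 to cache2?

A few of the db1→cache2 routes:
db1 -> lb2 -> db2 -> web2 -> cache2: 11 + 21 + 23 + 11 = 66
db1 -> api2 -> mq1 -> web2 -> cache2: 17 + 28 + 21 + 11 = 77
db1 -> lb2 -> db2 -> web1 -> cache2: 11 + 21 + 26 + 8 = 66
db1 -> lb2 -> db2 -> web2 -> web1 -> cache2: 11 + 21 + 23 + 29 + 8 = 92
db1 -> lb2 -> db2 -> mq1 -> web2 -> cache2: 11 + 21 + 25 + 21 + 11 = 89
Shortest: 66 ms.

66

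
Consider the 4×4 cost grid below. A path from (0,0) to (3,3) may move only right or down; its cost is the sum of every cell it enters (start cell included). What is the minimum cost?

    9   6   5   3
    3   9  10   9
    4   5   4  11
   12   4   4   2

Take (0,0)→(1,0)→(2,0)→(2,1)→(2,2)→(3,2)→(3,3) for a total of 9 + 3 + 4 + 5 + 4 + 4 + 2 = 31.

31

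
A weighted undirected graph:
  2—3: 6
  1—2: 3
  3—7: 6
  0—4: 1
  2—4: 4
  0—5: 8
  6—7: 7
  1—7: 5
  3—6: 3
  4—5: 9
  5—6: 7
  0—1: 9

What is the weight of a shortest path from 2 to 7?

A few of the 2→7 routes:
2→4→0→5→6→7: 4 + 1 + 8 + 7 + 7 = 27
2→1→7: 3 + 5 = 8
2→3→7: 6 + 6 = 12
2→4→0→1→7: 4 + 1 + 9 + 5 = 19
2→3→6→7: 6 + 3 + 7 = 16
The minimum is 8.

8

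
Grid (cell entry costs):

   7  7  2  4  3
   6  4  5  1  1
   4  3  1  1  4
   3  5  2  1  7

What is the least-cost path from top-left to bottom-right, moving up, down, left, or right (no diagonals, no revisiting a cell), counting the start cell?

30

Take (0,0)→(0,1)→(0,2)→(0,3)→(1,3)→(2,3)→(3,3)→(3,4) for a total of 7 + 7 + 2 + 4 + 1 + 1 + 1 + 7 = 30.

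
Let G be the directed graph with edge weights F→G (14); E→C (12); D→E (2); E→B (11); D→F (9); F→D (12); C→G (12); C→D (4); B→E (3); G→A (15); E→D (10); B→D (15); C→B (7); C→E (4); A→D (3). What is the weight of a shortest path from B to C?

Candidate routes:
B→E→C: 3 + 12 = 15
B→D→E→C: 15 + 2 + 12 = 29
The minimum is 15.

15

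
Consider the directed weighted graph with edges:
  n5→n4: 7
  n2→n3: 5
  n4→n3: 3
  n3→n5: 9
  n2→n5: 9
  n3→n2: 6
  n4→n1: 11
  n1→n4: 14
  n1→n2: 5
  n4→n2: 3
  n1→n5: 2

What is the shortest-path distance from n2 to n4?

16

Paths from n2 to n4:
n2→n3→n5→n4: 5 + 9 + 7 = 21
n2→n5→n4: 9 + 7 = 16
Shortest: 16.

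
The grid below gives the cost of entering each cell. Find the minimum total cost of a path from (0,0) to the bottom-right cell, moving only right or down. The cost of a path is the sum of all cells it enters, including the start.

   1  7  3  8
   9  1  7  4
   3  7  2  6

Take [0,0]→[0,1]→[1,1]→[1,2]→[2,2]→[2,3] for a total of 1 + 7 + 1 + 7 + 2 + 6 = 24.

24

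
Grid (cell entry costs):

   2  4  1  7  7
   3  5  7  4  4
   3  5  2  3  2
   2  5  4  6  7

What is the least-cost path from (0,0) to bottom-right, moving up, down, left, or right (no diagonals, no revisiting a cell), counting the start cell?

Cheapest: (0,0) → (1,0) → (2,0) → (2,1) → (2,2) → (2,3) → (2,4) → (3,4)
  2 + 3 + 3 + 5 + 2 + 3 + 2 + 7 = 27

27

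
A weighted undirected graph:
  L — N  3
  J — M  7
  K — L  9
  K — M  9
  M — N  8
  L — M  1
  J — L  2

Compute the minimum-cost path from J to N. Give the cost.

5

Some routes from J to N:
J -> L -> N: 2 + 3 = 5
J -> M -> N: 7 + 8 = 15
J -> L -> M -> N: 2 + 1 + 8 = 11
J -> M -> L -> N: 7 + 1 + 3 = 11
Shortest: 5.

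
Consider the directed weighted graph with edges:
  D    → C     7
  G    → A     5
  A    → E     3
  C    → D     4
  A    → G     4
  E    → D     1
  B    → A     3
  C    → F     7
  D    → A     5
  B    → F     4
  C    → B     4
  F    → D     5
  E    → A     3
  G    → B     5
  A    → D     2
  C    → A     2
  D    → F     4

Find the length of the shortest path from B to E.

Candidate routes:
B-F-D-C-A-E: 4 + 5 + 7 + 2 + 3 = 21
B-A-E: 3 + 3 = 6
B-F-D-A-E: 4 + 5 + 5 + 3 = 17
Best route has total 6.

6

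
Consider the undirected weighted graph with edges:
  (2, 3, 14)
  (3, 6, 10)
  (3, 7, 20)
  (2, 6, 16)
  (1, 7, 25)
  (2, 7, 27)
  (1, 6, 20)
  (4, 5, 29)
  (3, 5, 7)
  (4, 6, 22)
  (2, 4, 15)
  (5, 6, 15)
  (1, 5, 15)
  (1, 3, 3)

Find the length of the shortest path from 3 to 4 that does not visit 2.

A few of the 3→4 routes:
3 - 6 - 4: 10 + 22 = 32
3 - 5 - 6 - 4: 7 + 15 + 22 = 44
3 - 1 - 6 - 4: 3 + 20 + 22 = 45
3 - 5 - 4: 7 + 29 = 36
3 - 6 - 5 - 4: 10 + 15 + 29 = 54
3 - 1 - 5 - 4: 3 + 15 + 29 = 47
The minimum is 32.

32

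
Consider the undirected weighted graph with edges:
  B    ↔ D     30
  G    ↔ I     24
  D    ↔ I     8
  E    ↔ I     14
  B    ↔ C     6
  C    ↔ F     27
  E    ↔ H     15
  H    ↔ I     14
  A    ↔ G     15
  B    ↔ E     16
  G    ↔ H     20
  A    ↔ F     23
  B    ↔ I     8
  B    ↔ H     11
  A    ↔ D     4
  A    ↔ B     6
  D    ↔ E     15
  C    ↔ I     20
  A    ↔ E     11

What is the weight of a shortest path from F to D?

27

Some routes from F to D:
F -> A -> D: 23 + 4 = 27
F -> C -> B -> A -> D: 27 + 6 + 6 + 4 = 43
F -> A -> B -> I -> D: 23 + 6 + 8 + 8 = 45
Best route has total 27.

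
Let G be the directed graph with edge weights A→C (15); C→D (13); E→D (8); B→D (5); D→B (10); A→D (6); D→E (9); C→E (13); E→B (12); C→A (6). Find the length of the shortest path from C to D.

Paths from C to D:
C -> E -> B -> D: 13 + 12 + 5 = 30
C -> D: 13
C -> A -> D: 6 + 6 = 12
C -> E -> D: 13 + 8 = 21
Shortest: 12.

12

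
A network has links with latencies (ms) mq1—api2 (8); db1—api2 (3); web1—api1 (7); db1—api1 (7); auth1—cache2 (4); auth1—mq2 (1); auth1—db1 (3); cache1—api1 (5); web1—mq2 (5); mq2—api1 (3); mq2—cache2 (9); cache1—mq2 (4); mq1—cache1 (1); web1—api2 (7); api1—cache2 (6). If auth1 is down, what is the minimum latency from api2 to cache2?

Some routes from api2 to cache2 avoiding auth1:
api2→web1→api1→cache2: 7 + 7 + 6 = 20
api2→web1→mq2→cache2: 7 + 5 + 9 = 21
api2→web1→mq2→api1→cache2: 7 + 5 + 3 + 6 = 21
api2→db1→api1→cache2: 3 + 7 + 6 = 16
api2→mq1→cache1→api1→cache2: 8 + 1 + 5 + 6 = 20
Shortest: 16 ms.

16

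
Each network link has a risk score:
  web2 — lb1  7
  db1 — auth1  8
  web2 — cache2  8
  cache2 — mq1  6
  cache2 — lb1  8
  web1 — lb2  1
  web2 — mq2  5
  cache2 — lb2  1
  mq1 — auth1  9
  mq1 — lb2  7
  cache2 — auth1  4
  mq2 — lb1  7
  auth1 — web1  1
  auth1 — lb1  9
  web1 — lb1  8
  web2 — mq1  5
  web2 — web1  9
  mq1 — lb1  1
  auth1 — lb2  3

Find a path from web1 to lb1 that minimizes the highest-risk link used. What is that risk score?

A few of the web1→lb1 routes:
web1 - lb2 - auth1 - cache2 - mq1 - lb1: max(1, 3, 4, 6, 1) = 6
web1 - auth1 - lb2 - cache2 - mq1 - web2 - mq2 - lb1: max(1, 3, 1, 6, 5, 5, 7) = 7
web1 - auth1 - lb2 - cache2 - mq1 - lb1: max(1, 3, 1, 6, 1) = 6
web1 - auth1 - cache2 - mq1 - lb1: max(1, 4, 6, 1) = 6
web1 - lb2 - cache2 - mq1 - lb1: max(1, 1, 6, 1) = 6
Smallest bottleneck: 6.

6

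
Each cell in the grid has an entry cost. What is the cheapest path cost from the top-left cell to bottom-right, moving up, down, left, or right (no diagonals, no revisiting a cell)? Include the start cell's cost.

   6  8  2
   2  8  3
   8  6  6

Cheapest: (0,0) (0,1) (0,2) (1,2) (2,2)
  6 + 8 + 2 + 3 + 6 = 25

25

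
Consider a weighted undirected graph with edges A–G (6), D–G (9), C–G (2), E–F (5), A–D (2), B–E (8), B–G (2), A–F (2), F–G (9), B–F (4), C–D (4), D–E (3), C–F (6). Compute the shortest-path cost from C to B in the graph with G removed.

10

A few of the C→B routes:
C -> D -> A -> F -> B: 4 + 2 + 2 + 4 = 12
C -> D -> E -> B: 4 + 3 + 8 = 15
C -> F -> B: 6 + 4 = 10
Shortest: 10.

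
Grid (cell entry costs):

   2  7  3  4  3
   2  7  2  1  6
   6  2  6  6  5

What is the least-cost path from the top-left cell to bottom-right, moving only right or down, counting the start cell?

25

Cheapest: r0c0→r1c0→r1c1→r1c2→r1c3→r1c4→r2c4
  2 + 2 + 7 + 2 + 1 + 6 + 5 = 25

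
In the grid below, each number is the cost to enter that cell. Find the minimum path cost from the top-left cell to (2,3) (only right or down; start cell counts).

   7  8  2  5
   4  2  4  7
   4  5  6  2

One optimal route is r0c0 -> r1c0 -> r1c1 -> r1c2 -> r2c2 -> r2c3.
Its cost is 7 + 4 + 2 + 4 + 6 + 2 = 25.

25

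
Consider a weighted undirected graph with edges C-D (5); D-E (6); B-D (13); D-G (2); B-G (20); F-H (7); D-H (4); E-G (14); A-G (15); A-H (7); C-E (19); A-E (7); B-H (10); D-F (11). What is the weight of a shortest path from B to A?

17

Some routes from B to A:
B-D-H-A: 13 + 4 + 7 = 24
B-H-D-G-A: 10 + 4 + 2 + 15 = 31
B-D-G-A: 13 + 2 + 15 = 30
B-H-A: 10 + 7 = 17
B-D-E-A: 13 + 6 + 7 = 26
B-H-D-E-A: 10 + 4 + 6 + 7 = 27
Best route has total 17.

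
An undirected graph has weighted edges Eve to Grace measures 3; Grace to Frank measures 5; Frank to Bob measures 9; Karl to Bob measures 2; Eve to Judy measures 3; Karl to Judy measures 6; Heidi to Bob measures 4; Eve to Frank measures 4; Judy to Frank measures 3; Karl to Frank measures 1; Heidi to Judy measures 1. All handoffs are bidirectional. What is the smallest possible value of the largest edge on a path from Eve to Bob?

Checking several routes:
Eve → Frank → Karl → Bob: max(4, 1, 2) = 4
Eve → Judy → Frank → Karl → Bob: max(3, 3, 1, 2) = 3
Eve → Frank → Judy → Heidi → Bob: max(4, 3, 1, 4) = 4
Smallest bottleneck: 3.

3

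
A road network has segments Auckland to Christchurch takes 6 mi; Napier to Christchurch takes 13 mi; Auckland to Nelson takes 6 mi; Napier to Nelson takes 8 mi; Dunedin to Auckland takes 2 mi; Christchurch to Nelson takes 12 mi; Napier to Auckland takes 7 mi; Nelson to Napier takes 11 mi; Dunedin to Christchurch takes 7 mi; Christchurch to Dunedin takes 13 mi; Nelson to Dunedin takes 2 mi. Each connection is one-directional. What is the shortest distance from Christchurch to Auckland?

Candidate routes:
Christchurch -> Nelson -> Napier -> Auckland: 12 + 11 + 7 = 30
Christchurch -> Dunedin -> Auckland: 13 + 2 = 15
Christchurch -> Nelson -> Dunedin -> Auckland: 12 + 2 + 2 = 16
The minimum is 15 mi.

15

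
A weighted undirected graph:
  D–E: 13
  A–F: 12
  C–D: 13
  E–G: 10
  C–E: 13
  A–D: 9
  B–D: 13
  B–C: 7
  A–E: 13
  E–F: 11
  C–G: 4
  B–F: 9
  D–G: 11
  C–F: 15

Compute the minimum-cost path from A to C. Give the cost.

A few of the A→C routes:
A → E → C: 13 + 13 = 26
A → F → B → C: 12 + 9 + 7 = 28
A → F → C: 12 + 15 = 27
A → D → G → C: 9 + 11 + 4 = 24
A → D → C: 9 + 13 = 22
A → E → G → C: 13 + 10 + 4 = 27
Shortest: 22.

22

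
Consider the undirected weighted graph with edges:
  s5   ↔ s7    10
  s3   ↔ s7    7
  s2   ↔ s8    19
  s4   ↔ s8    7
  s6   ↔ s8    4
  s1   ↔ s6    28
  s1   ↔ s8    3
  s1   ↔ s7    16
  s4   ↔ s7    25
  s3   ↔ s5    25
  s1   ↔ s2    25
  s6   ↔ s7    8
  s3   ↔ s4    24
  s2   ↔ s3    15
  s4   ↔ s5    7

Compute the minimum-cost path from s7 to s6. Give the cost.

8

A few of the s7→s6 routes:
s7→s5→s4→s8→s6: 10 + 7 + 7 + 4 = 28
s7→s3→s4→s8→s6: 7 + 24 + 7 + 4 = 42
s7→s4→s8→s6: 25 + 7 + 4 = 36
s7→s1→s8→s6: 16 + 3 + 4 = 23
s7→s6: 8
s7→s1→s6: 16 + 28 = 44
Shortest: 8.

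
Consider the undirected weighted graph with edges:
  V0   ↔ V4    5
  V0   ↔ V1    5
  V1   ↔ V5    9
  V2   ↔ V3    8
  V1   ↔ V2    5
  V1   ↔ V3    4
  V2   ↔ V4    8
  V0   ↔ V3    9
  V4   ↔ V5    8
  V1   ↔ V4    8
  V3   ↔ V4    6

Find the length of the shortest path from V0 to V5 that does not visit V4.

Routes from V0 to V5 avoiding V4:
V0 -> V3 -> V2 -> V1 -> V5: 9 + 8 + 5 + 9 = 31
V0 -> V3 -> V1 -> V5: 9 + 4 + 9 = 22
V0 -> V1 -> V5: 5 + 9 = 14
Shortest: 14.

14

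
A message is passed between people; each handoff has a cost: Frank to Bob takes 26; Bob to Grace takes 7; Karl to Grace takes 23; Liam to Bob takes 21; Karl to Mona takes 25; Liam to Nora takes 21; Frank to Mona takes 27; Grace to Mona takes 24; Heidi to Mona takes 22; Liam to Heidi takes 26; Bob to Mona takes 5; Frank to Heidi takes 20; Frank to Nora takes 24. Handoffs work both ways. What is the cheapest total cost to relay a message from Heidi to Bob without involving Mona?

Some routes from Heidi to Bob avoiding Mona:
Heidi → Liam → Bob: 26 + 21 = 47
Heidi → Frank → Nora → Liam → Bob: 20 + 24 + 21 + 21 = 86
Heidi → Frank → Bob: 20 + 26 = 46
The minimum is 46.

46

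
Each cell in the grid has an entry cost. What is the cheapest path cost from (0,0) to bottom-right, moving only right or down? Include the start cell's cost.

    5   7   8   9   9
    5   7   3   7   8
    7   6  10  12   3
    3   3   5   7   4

Take r0c0→r1c0→r2c0→r3c0→r3c1→r3c2→r3c3→r3c4 for a total of 5 + 5 + 7 + 3 + 3 + 5 + 7 + 4 = 39.
(Top row then right column would cost 53.)

39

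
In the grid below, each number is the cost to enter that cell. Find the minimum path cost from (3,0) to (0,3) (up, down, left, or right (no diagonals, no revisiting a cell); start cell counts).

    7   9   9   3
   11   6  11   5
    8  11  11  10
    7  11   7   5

Best path: [3,0] [3,1] [3,2] [3,3] [2,3] [1,3] [0,3]
Cost: 7 + 11 + 7 + 5 + 10 + 5 + 3 = 48

48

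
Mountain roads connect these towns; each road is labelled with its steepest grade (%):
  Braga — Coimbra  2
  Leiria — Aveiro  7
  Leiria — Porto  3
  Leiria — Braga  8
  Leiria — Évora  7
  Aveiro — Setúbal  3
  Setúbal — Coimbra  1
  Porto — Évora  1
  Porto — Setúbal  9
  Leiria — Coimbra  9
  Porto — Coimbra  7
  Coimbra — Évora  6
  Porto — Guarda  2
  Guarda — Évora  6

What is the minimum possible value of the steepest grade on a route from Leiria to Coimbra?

6

Some routes from Leiria to Coimbra:
Leiria -> Évora -> Guarda -> Porto -> Coimbra: max(7, 6, 2, 7) = 7
Leiria -> Évora -> Porto -> Coimbra: max(7, 1, 7) = 7
Leiria -> Porto -> Évora -> Coimbra: max(3, 1, 6) = 6
Leiria -> Porto -> Guarda -> Évora -> Coimbra: max(3, 2, 6, 6) = 6
Smallest bottleneck: 6%.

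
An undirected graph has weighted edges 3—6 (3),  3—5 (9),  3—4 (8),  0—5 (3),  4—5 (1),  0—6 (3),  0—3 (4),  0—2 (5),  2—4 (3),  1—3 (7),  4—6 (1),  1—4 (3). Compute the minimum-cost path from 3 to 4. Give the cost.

4

Checking several routes:
3 - 0 - 5 - 4: 4 + 3 + 1 = 8
3 - 4: 8
3 - 6 - 4: 3 + 1 = 4
3 - 0 - 6 - 4: 4 + 3 + 1 = 8
Shortest: 4.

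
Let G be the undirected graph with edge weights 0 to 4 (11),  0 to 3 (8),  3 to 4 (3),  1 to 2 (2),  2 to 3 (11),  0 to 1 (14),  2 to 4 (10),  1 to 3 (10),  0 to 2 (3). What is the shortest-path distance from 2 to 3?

11

Comparing a few candidate routes:
2→3: 11
2→1→3: 2 + 10 = 12
2→0→3: 3 + 8 = 11
2→4→3: 10 + 3 = 13
Shortest: 11.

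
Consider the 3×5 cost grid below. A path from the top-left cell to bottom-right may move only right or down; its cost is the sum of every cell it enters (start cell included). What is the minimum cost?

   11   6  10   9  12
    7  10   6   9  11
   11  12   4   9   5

51

Cheapest: [0,0] -> [0,1] -> [0,2] -> [1,2] -> [2,2] -> [2,3] -> [2,4]
  11 + 6 + 10 + 6 + 4 + 9 + 5 = 51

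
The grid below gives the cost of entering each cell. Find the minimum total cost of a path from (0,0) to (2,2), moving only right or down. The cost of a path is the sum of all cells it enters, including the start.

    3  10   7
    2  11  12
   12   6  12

34

One optimal route is [0,0] -> [1,0] -> [1,1] -> [2,1] -> [2,2].
Its cost is 3 + 2 + 11 + 6 + 12 = 34.
For comparison, the top-then-right route costs 44.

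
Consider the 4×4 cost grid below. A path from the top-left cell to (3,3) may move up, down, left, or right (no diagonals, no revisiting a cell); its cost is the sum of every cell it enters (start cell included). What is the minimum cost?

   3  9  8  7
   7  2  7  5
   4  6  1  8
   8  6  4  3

Path (0,0) -> (1,0) -> (1,1) -> (2,1) -> (2,2) -> (3,2) -> (3,3): 3 + 7 + 2 + 6 + 1 + 4 + 3 = 26.

26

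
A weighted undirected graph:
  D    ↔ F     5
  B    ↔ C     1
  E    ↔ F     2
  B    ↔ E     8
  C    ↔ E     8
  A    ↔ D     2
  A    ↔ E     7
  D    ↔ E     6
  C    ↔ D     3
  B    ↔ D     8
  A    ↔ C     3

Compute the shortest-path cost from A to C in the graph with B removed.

Checking several routes:
A→D→C: 2 + 3 = 5
A→E→D→C: 7 + 6 + 3 = 16
A→D→E→C: 2 + 6 + 8 = 16
A→C: 3
A→E→F→D→C: 7 + 2 + 5 + 3 = 17
A→E→C: 7 + 8 = 15
The minimum is 3.

3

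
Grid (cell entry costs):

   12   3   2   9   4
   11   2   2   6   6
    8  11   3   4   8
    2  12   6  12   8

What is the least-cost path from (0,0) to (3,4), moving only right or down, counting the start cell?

Path r0c0 → r0c1 → r0c2 → r1c2 → r2c2 → r2c3 → r2c4 → r3c4: 12 + 3 + 2 + 2 + 3 + 4 + 8 + 8 = 42.
(Top row then right column would cost 52.)

42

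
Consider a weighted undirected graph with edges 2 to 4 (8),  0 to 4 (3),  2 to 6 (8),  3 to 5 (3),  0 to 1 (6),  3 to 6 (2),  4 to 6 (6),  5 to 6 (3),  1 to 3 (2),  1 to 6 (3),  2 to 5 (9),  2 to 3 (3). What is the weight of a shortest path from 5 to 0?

Some routes from 5 to 0:
5 → 6 → 4 → 0: 3 + 6 + 3 = 12
5 → 6 → 3 → 1 → 0: 3 + 2 + 2 + 6 = 13
5 → 3 → 6 → 1 → 0: 3 + 2 + 3 + 6 = 14
5 → 6 → 1 → 0: 3 + 3 + 6 = 12
5 → 3 → 1 → 0: 3 + 2 + 6 = 11
The minimum is 11.

11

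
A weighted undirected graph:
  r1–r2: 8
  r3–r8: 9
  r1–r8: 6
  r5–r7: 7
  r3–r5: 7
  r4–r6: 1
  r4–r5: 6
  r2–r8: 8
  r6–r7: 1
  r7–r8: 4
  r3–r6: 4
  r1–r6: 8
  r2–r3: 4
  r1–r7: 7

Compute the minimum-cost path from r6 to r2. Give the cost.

Checking several routes:
r6 -> r1 -> r2: 8 + 8 = 16
r6 -> r7 -> r8 -> r2: 1 + 4 + 8 = 13
r6 -> r7 -> r1 -> r2: 1 + 7 + 8 = 16
r6 -> r7 -> r8 -> r3 -> r2: 1 + 4 + 9 + 4 = 18
r6 -> r3 -> r2: 4 + 4 = 8
Shortest: 8.

8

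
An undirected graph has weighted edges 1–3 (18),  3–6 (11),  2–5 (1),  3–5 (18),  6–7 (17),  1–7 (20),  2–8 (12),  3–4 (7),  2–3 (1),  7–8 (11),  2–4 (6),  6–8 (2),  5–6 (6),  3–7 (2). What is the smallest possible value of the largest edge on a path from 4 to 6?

Comparing a few candidate routes:
4 -> 2 -> 3 -> 6: max(6, 1, 11) = 11
4 -> 3 -> 2 -> 5 -> 6: max(7, 1, 1, 6) = 7
4 -> 3 -> 6: max(7, 11) = 11
4 -> 2 -> 5 -> 6: max(6, 1, 6) = 6
4 -> 3 -> 7 -> 8 -> 6: max(7, 2, 11, 2) = 11
Smallest bottleneck: 6.

6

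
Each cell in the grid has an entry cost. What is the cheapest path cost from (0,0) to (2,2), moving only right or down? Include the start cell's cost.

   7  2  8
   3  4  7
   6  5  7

Best path: r0c0 → r0c1 → r1c1 → r2c1 → r2c2
Cost: 7 + 2 + 4 + 5 + 7 = 25
(Top row then right column would cost 31.)

25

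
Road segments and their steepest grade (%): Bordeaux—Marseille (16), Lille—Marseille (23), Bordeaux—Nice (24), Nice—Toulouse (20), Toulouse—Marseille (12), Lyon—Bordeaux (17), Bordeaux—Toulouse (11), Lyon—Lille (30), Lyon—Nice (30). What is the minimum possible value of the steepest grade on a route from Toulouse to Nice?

Some routes from Toulouse to Nice:
Toulouse -> Bordeaux -> Nice: max(11, 24) = 24
Toulouse -> Bordeaux -> Lyon -> Nice: max(11, 17, 30) = 30
Toulouse -> Marseille -> Bordeaux -> Nice: max(12, 16, 24) = 24
Toulouse -> Nice: max(20) = 20
Smallest bottleneck: 20%.

20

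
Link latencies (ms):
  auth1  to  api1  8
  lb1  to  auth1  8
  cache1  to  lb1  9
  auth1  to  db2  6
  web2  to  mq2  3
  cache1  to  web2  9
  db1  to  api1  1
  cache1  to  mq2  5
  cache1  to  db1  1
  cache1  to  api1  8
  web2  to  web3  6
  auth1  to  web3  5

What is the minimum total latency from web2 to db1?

9

Some routes from web2 to db1:
web2 - mq2 - cache1 - api1 - db1: 3 + 5 + 8 + 1 = 17
web2 - mq2 - cache1 - db1: 3 + 5 + 1 = 9
web2 - cache1 - db1: 9 + 1 = 10
Shortest: 9 ms.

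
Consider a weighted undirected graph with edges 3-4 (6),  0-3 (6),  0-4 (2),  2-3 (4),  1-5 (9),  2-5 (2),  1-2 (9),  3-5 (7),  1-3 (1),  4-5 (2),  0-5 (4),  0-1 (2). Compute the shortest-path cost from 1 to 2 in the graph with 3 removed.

Routes from 1 to 2 avoiding 3:
1 - 2: 9
1 - 5 - 2: 9 + 2 = 11
1 - 0 - 5 - 2: 2 + 4 + 2 = 8
1 - 0 - 4 - 5 - 2: 2 + 2 + 2 + 2 = 8
The minimum is 8.

8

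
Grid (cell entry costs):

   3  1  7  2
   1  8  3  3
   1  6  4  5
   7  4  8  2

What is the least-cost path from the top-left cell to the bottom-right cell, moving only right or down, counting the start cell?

22

Cheapest: (0,0)→(1,0)→(2,0)→(2,1)→(2,2)→(2,3)→(3,3)
  3 + 1 + 1 + 6 + 4 + 5 + 2 = 22
(Top row then right column would cost 23.)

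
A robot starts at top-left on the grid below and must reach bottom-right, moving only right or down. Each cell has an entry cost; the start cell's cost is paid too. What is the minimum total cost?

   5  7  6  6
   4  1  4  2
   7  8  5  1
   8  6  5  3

One optimal route is [0,0] [1,0] [1,1] [1,2] [1,3] [2,3] [3,3].
Its cost is 5 + 4 + 1 + 4 + 2 + 1 + 3 = 20.

20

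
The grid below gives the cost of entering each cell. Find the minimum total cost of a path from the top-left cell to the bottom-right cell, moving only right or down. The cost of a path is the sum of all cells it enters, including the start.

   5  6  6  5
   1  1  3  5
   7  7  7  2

Best path: (0,0) (1,0) (1,1) (1,2) (1,3) (2,3)
Cost: 5 + 1 + 1 + 3 + 5 + 2 = 17
For comparison, the top-then-right route costs 29.

17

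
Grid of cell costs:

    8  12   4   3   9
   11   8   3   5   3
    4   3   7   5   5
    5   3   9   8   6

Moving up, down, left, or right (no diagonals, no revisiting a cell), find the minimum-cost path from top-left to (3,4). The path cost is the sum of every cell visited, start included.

46

Best path: r0c0 -> r0c1 -> r0c2 -> r0c3 -> r1c3 -> r1c4 -> r2c4 -> r3c4
Cost: 8 + 12 + 4 + 3 + 5 + 3 + 5 + 6 = 46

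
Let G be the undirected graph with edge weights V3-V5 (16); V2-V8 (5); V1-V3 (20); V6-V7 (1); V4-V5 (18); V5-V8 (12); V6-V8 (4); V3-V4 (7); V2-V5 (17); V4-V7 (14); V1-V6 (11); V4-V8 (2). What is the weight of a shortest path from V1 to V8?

15

A few of the V1→V8 routes:
V1→V3→V4→V7→V6→V8: 20 + 7 + 14 + 1 + 4 = 46
V1→V3→V5→V8: 20 + 16 + 12 = 48
V1→V6→V7→V4→V8: 11 + 1 + 14 + 2 = 28
V1→V6→V8: 11 + 4 = 15
V1→V3→V4→V8: 20 + 7 + 2 = 29
Best route has total 15.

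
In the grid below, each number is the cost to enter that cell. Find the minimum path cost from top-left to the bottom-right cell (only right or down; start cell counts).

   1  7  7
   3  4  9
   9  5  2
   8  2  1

One optimal route is (0,0)→(1,0)→(1,1)→(2,1)→(2,2)→(3,2).
Its cost is 1 + 3 + 4 + 5 + 2 + 1 = 16.
(Top row then right column would cost 27.)

16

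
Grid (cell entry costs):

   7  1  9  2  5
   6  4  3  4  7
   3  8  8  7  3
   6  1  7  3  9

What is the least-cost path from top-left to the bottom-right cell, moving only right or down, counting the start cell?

Cheapest: r0c0→r0c1→r1c1→r1c2→r1c3→r1c4→r2c4→r3c4
  7 + 1 + 4 + 3 + 4 + 7 + 3 + 9 = 38

38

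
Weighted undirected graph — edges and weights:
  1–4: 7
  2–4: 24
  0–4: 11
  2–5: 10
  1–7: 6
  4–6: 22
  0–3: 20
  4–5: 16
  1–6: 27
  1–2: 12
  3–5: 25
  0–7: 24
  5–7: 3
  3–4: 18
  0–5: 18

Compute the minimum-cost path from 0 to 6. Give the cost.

Comparing a few candidate routes:
0→4→1→6: 11 + 7 + 27 = 45
0→4→6: 11 + 22 = 33
0→5→7→1→6: 18 + 3 + 6 + 27 = 54
0→5→7→1→4→6: 18 + 3 + 6 + 7 + 22 = 56
0→5→4→6: 18 + 16 + 22 = 56
Shortest: 33.

33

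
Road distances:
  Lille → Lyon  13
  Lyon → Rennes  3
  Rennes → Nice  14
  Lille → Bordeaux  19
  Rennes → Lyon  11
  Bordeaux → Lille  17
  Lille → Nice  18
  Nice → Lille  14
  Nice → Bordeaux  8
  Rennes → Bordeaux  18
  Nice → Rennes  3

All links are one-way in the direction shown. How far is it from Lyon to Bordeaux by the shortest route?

21

Paths from Lyon to Bordeaux:
Lyon-Rennes-Nice-Lille-Bordeaux: 3 + 14 + 14 + 19 = 50
Lyon-Rennes-Bordeaux: 3 + 18 = 21
Lyon-Rennes-Nice-Bordeaux: 3 + 14 + 8 = 25
Shortest: 21.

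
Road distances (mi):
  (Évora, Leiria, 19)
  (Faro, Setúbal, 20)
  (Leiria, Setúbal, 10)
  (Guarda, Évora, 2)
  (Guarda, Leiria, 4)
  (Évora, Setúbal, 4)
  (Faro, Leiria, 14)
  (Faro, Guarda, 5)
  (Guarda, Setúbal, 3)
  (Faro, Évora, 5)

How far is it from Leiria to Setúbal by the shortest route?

7

A few of the Leiria→Setúbal routes:
Leiria → Guarda → Faro → Évora → Setúbal: 4 + 5 + 5 + 4 = 18
Leiria → Faro → Guarda → Setúbal: 14 + 5 + 3 = 22
Leiria → Guarda → Évora → Setúbal: 4 + 2 + 4 = 10
Leiria → Guarda → Setúbal: 4 + 3 = 7
Leiria → Setúbal: 10
Best route has total 7 mi.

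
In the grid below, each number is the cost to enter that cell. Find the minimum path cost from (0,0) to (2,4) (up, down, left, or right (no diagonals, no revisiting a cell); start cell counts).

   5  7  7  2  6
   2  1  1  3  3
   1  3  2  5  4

Cheapest: r0c0 → r1c0 → r1c1 → r1c2 → r1c3 → r1c4 → r2c4
  5 + 2 + 1 + 1 + 3 + 3 + 4 = 19

19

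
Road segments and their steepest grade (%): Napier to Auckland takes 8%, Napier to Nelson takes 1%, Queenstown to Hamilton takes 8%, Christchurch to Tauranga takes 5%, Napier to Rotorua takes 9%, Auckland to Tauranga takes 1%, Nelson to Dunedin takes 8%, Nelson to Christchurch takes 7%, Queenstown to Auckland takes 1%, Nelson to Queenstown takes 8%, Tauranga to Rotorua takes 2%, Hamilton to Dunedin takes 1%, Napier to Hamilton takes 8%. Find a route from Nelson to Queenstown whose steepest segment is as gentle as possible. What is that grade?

7

Checking several routes:
Nelson-Napier-Auckland-Queenstown: max(1, 8, 1) = 8
Nelson-Christchurch-Tauranga-Auckland-Napier-Hamilton-Queenstown: max(7, 5, 1, 8, 8, 8) = 8
Nelson-Dunedin-Hamilton-Napier-Auckland-Queenstown: max(8, 1, 8, 8, 1) = 8
Nelson-Dunedin-Hamilton-Queenstown: max(8, 1, 8) = 8
Nelson-Christchurch-Tauranga-Auckland-Queenstown: max(7, 5, 1, 1) = 7
Nelson-Napier-Hamilton-Queenstown: max(1, 8, 8) = 8
The minimum achievable maximum is 7%.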